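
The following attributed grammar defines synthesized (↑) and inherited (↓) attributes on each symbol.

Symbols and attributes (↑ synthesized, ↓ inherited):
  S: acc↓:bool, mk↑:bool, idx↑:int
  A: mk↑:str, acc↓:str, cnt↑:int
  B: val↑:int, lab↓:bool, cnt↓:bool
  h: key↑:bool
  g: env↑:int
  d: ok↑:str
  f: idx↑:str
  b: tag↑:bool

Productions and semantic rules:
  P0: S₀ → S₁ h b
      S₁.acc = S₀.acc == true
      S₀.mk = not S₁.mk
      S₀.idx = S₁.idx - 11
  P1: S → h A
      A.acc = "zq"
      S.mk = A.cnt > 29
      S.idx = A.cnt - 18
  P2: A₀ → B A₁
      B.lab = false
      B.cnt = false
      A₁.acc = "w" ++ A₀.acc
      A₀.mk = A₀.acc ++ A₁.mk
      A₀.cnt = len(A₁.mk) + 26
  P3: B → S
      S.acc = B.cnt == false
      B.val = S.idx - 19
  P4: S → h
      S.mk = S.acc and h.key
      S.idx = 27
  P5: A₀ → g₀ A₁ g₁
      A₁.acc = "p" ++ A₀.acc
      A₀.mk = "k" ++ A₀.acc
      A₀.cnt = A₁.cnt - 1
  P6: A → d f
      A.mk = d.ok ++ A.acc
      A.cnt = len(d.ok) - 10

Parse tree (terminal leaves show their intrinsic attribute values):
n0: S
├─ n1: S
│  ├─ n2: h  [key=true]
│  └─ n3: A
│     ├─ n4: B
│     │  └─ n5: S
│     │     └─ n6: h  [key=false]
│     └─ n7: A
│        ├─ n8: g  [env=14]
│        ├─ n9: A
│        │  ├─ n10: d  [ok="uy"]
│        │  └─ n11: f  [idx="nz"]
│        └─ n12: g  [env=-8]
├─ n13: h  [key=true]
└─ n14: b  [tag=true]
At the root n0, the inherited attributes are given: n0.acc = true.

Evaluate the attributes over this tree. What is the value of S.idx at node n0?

1

1. n0.acc = true  [given at root]
2. n1.acc = true  [S₀.acc == true]
3. n2.key = true  [terminal]
4. n3.acc = "zq"  ["zq"]
5. n4.lab = false  [false]
6. n4.cnt = false  [false]
7. n5.acc = true  [B.cnt == false]
8. n6.key = false  [terminal]
9. n5.mk = false  [S.acc and h.key]
10. n5.idx = 27  [27]
11. n4.val = 8  [S.idx - 19]
12. n7.acc = "wzq"  ["w" ++ A₀.acc]
13. n8.env = 14  [terminal]
14. n9.acc = "pwzq"  ["p" ++ A₀.acc]
15. n10.ok = "uy"  [terminal]
16. n11.idx = "nz"  [terminal]
17. n9.mk = "uypwzq"  [d.ok ++ A.acc]
18. n9.cnt = -8  [len(d.ok) - 10]
19. n12.env = -8  [terminal]
20. n7.mk = "kwzq"  ["k" ++ A₀.acc]
21. n7.cnt = -9  [A₁.cnt - 1]
22. n3.mk = "zqkwzq"  [A₀.acc ++ A₁.mk]
23. n3.cnt = 30  [len(A₁.mk) + 26]
24. n1.mk = true  [A.cnt > 29]
25. n1.idx = 12  [A.cnt - 18]
26. n13.key = true  [terminal]
27. n14.tag = true  [terminal]
28. n0.mk = false  [not S₁.mk]
29. n0.idx = 1  [S₁.idx - 11]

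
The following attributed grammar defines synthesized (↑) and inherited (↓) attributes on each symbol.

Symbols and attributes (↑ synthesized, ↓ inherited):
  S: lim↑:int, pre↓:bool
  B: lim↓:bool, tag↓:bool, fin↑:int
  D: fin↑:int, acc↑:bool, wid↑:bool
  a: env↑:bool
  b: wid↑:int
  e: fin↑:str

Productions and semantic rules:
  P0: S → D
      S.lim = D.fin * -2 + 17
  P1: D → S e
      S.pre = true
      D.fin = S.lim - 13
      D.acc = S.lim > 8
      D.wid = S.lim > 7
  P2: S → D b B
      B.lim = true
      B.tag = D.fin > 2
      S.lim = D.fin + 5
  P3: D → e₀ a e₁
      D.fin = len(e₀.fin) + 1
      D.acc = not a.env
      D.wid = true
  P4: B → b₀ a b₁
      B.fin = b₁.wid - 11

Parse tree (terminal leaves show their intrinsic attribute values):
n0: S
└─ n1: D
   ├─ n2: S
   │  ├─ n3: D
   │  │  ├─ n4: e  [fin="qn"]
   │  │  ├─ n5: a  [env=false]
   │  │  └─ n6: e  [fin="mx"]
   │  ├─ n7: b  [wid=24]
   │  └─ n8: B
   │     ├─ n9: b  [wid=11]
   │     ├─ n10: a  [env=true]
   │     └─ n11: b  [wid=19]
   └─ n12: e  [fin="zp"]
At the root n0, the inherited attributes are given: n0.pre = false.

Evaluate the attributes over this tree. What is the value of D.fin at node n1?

-5

1. n0.pre = false  [given at root]
2. n2.pre = true  [true]
3. n4.fin = "qn"  [terminal]
4. n5.env = false  [terminal]
5. n6.fin = "mx"  [terminal]
6. n3.fin = 3  [len(e₀.fin) + 1]
7. n3.acc = true  [not a.env]
8. n3.wid = true  [true]
9. n7.wid = 24  [terminal]
10. n8.lim = true  [true]
11. n8.tag = true  [D.fin > 2]
12. n9.wid = 11  [terminal]
13. n10.env = true  [terminal]
14. n11.wid = 19  [terminal]
15. n8.fin = 8  [b₁.wid - 11]
16. n2.lim = 8  [D.fin + 5]
17. n12.fin = "zp"  [terminal]
18. n1.fin = -5  [S.lim - 13]
19. n1.acc = false  [S.lim > 8]
20. n1.wid = true  [S.lim > 7]
21. n0.lim = 27  [D.fin * -2 + 17]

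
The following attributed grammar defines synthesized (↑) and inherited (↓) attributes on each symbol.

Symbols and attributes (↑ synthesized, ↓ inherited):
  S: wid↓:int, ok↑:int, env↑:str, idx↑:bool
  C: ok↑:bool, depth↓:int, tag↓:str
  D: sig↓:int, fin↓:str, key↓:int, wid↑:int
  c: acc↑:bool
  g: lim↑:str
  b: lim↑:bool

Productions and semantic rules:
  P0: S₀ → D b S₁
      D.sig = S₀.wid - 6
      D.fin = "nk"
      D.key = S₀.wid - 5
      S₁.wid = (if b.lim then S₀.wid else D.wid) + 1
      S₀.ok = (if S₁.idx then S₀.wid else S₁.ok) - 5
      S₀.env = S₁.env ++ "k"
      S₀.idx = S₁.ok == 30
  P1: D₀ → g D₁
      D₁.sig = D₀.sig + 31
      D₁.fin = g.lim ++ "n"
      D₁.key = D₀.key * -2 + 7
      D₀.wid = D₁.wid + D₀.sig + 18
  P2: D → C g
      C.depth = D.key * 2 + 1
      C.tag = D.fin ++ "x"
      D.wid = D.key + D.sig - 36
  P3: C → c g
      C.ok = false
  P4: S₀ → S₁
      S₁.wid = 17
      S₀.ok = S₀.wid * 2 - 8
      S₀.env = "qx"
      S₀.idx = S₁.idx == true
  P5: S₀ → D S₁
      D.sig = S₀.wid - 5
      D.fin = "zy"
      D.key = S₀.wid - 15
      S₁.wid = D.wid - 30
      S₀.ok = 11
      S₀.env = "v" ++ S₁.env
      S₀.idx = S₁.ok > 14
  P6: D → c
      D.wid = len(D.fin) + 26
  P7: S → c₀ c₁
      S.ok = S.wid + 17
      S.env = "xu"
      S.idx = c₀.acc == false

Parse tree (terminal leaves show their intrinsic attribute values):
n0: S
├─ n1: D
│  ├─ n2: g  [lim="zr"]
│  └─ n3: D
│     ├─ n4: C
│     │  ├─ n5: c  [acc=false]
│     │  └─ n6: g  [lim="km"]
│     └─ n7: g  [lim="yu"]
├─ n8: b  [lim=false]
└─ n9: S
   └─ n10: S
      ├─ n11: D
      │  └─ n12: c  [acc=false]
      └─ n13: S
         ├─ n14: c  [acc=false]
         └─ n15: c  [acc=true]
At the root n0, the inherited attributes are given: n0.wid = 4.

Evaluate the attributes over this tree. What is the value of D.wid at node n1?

1. n0.wid = 4  [given at root]
2. n1.sig = -2  [S₀.wid - 6]
3. n1.fin = "nk"  ["nk"]
4. n1.key = -1  [S₀.wid - 5]
5. n2.lim = "zr"  [terminal]
6. n3.sig = 29  [D₀.sig + 31]
7. n3.fin = "zrn"  [g.lim ++ "n"]
8. n3.key = 9  [D₀.key * -2 + 7]
9. n4.depth = 19  [D.key * 2 + 1]
10. n4.tag = "zrnx"  [D.fin ++ "x"]
11. n5.acc = false  [terminal]
12. n6.lim = "km"  [terminal]
13. n4.ok = false  [false]
14. n7.lim = "yu"  [terminal]
15. n3.wid = 2  [D.key + D.sig - 36]
16. n1.wid = 18  [D₁.wid + D₀.sig + 18]
17. n8.lim = false  [terminal]
18. n9.wid = 19  [(if b.lim then S₀.wid else D.wid) + 1]
19. n10.wid = 17  [17]
20. n11.sig = 12  [S₀.wid - 5]
21. n11.fin = "zy"  ["zy"]
22. n11.key = 2  [S₀.wid - 15]
23. n12.acc = false  [terminal]
24. n11.wid = 28  [len(D.fin) + 26]
25. n13.wid = -2  [D.wid - 30]
26. n14.acc = false  [terminal]
27. n15.acc = true  [terminal]
28. n13.ok = 15  [S.wid + 17]
29. n13.env = "xu"  ["xu"]
30. n13.idx = true  [c₀.acc == false]
31. n10.ok = 11  [11]
32. n10.env = "vxu"  ["v" ++ S₁.env]
33. n10.idx = true  [S₁.ok > 14]
34. n9.ok = 30  [S₀.wid * 2 - 8]
35. n9.env = "qx"  ["qx"]
36. n9.idx = true  [S₁.idx == true]
37. n0.ok = -1  [(if S₁.idx then S₀.wid else S₁.ok) - 5]
38. n0.env = "qxk"  [S₁.env ++ "k"]
39. n0.idx = true  [S₁.ok == 30]

18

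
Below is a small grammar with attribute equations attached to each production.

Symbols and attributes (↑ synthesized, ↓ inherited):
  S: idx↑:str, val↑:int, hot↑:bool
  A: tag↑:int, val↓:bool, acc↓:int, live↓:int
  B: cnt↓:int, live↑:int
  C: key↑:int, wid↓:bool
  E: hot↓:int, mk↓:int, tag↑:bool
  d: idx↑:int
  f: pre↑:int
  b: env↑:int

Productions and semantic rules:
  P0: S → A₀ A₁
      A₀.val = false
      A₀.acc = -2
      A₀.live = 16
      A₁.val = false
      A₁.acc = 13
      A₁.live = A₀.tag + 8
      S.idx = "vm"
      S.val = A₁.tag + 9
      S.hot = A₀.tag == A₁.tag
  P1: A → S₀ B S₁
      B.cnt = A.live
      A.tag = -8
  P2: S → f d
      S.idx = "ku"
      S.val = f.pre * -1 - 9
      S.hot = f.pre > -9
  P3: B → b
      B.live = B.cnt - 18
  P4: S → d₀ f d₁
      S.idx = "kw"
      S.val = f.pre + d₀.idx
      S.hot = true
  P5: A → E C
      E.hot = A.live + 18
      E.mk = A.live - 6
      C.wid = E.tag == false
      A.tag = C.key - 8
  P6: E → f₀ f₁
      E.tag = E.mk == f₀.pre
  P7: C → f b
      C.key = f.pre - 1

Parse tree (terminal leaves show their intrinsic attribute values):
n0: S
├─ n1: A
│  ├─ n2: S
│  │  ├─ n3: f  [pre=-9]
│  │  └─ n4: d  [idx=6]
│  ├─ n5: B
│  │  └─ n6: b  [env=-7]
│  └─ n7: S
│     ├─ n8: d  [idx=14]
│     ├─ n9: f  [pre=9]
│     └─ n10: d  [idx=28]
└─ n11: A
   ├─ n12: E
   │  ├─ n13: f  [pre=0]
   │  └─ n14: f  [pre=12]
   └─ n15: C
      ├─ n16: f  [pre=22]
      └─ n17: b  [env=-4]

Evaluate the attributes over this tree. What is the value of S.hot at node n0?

false

1. n1.val = false  [false]
2. n1.acc = -2  [-2]
3. n1.live = 16  [16]
4. n3.pre = -9  [terminal]
5. n4.idx = 6  [terminal]
6. n2.idx = "ku"  ["ku"]
7. n2.val = 0  [f.pre * -1 - 9]
8. n2.hot = false  [f.pre > -9]
9. n5.cnt = 16  [A.live]
10. n6.env = -7  [terminal]
11. n5.live = -2  [B.cnt - 18]
12. n8.idx = 14  [terminal]
13. n9.pre = 9  [terminal]
14. n10.idx = 28  [terminal]
15. n7.idx = "kw"  ["kw"]
16. n7.val = 23  [f.pre + d₀.idx]
17. n7.hot = true  [true]
18. n1.tag = -8  [-8]
19. n11.val = false  [false]
20. n11.acc = 13  [13]
21. n11.live = 0  [A₀.tag + 8]
22. n12.hot = 18  [A.live + 18]
23. n12.mk = -6  [A.live - 6]
24. n13.pre = 0  [terminal]
25. n14.pre = 12  [terminal]
26. n12.tag = false  [E.mk == f₀.pre]
27. n15.wid = true  [E.tag == false]
28. n16.pre = 22  [terminal]
29. n17.env = -4  [terminal]
30. n15.key = 21  [f.pre - 1]
31. n11.tag = 13  [C.key - 8]
32. n0.idx = "vm"  ["vm"]
33. n0.val = 22  [A₁.tag + 9]
34. n0.hot = false  [A₀.tag == A₁.tag]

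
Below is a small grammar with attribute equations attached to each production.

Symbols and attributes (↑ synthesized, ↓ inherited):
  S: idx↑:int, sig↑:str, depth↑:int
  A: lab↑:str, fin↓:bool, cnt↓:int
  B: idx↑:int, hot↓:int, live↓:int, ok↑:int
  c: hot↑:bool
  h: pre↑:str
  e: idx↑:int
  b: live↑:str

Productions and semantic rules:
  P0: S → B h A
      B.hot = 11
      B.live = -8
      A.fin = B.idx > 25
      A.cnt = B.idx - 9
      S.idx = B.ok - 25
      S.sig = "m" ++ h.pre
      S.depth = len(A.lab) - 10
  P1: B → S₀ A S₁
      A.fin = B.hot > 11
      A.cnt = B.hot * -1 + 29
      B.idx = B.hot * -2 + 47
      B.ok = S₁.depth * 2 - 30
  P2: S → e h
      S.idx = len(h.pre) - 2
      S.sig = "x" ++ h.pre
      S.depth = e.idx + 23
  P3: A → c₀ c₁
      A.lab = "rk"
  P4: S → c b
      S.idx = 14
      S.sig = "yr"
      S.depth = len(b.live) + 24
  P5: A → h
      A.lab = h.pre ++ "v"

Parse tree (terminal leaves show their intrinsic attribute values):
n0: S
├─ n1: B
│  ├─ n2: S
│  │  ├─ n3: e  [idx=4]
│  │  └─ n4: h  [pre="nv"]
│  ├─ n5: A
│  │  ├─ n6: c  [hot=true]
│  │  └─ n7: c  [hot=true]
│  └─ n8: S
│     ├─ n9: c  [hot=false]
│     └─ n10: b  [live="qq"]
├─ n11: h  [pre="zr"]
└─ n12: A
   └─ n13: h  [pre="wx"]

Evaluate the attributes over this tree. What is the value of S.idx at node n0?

-3

1. n1.hot = 11  [11]
2. n1.live = -8  [-8]
3. n3.idx = 4  [terminal]
4. n4.pre = "nv"  [terminal]
5. n2.idx = 0  [len(h.pre) - 2]
6. n2.sig = "xnv"  ["x" ++ h.pre]
7. n2.depth = 27  [e.idx + 23]
8. n5.fin = false  [B.hot > 11]
9. n5.cnt = 18  [B.hot * -1 + 29]
10. n6.hot = true  [terminal]
11. n7.hot = true  [terminal]
12. n5.lab = "rk"  ["rk"]
13. n9.hot = false  [terminal]
14. n10.live = "qq"  [terminal]
15. n8.idx = 14  [14]
16. n8.sig = "yr"  ["yr"]
17. n8.depth = 26  [len(b.live) + 24]
18. n1.idx = 25  [B.hot * -2 + 47]
19. n1.ok = 22  [S₁.depth * 2 - 30]
20. n11.pre = "zr"  [terminal]
21. n12.fin = false  [B.idx > 25]
22. n12.cnt = 16  [B.idx - 9]
23. n13.pre = "wx"  [terminal]
24. n12.lab = "wxv"  [h.pre ++ "v"]
25. n0.idx = -3  [B.ok - 25]
26. n0.sig = "mzr"  ["m" ++ h.pre]
27. n0.depth = -7  [len(A.lab) - 10]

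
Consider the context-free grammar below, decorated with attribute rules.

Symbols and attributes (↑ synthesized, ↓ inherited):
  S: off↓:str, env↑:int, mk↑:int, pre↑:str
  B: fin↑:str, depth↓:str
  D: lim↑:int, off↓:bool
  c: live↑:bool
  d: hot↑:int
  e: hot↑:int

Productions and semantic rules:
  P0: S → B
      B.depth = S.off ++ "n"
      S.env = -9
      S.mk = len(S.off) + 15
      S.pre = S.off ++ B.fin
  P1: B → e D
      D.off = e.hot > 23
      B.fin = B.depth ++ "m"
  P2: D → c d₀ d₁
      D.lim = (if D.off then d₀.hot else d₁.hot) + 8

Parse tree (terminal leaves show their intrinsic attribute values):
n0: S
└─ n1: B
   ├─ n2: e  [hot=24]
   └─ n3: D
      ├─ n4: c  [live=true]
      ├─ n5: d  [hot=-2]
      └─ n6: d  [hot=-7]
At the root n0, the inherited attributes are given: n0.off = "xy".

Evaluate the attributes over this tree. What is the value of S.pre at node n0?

"xyxynm"

1. n0.off = "xy"  [given at root]
2. n1.depth = "xyn"  [S.off ++ "n"]
3. n2.hot = 24  [terminal]
4. n3.off = true  [e.hot > 23]
5. n4.live = true  [terminal]
6. n5.hot = -2  [terminal]
7. n6.hot = -7  [terminal]
8. n3.lim = 6  [(if D.off then d₀.hot else d₁.hot) + 8]
9. n1.fin = "xynm"  [B.depth ++ "m"]
10. n0.env = -9  [-9]
11. n0.mk = 17  [len(S.off) + 15]
12. n0.pre = "xyxynm"  [S.off ++ B.fin]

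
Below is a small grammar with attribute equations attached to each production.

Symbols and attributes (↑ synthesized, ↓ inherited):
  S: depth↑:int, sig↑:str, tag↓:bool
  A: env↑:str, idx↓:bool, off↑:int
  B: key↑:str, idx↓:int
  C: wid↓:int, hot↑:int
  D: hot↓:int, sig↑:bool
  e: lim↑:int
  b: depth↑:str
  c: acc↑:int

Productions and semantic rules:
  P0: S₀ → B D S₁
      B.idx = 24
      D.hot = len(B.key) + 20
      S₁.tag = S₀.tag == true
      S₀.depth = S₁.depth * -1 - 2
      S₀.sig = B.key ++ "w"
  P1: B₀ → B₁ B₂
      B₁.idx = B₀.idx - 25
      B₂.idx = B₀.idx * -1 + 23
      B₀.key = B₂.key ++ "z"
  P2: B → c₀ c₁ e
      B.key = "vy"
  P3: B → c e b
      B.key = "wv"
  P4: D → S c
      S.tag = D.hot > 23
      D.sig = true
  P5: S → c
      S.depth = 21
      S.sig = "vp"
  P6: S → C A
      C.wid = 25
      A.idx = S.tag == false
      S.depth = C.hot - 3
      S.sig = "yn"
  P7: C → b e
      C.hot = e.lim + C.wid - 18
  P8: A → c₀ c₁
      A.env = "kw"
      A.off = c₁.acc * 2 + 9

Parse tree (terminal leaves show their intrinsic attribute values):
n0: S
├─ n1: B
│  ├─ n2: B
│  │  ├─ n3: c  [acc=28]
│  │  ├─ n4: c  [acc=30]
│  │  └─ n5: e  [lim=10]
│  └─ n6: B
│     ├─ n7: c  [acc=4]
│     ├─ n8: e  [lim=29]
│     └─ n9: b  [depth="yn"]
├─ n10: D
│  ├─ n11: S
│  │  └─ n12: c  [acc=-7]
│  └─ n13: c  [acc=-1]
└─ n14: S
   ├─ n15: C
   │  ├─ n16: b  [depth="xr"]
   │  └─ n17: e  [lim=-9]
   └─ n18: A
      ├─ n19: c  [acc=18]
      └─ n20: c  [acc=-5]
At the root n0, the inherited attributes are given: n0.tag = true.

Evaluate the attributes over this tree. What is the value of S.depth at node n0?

1. n0.tag = true  [given at root]
2. n1.idx = 24  [24]
3. n2.idx = -1  [B₀.idx - 25]
4. n3.acc = 28  [terminal]
5. n4.acc = 30  [terminal]
6. n5.lim = 10  [terminal]
7. n2.key = "vy"  ["vy"]
8. n6.idx = -1  [B₀.idx * -1 + 23]
9. n7.acc = 4  [terminal]
10. n8.lim = 29  [terminal]
11. n9.depth = "yn"  [terminal]
12. n6.key = "wv"  ["wv"]
13. n1.key = "wvz"  [B₂.key ++ "z"]
14. n10.hot = 23  [len(B.key) + 20]
15. n11.tag = false  [D.hot > 23]
16. n12.acc = -7  [terminal]
17. n11.depth = 21  [21]
18. n11.sig = "vp"  ["vp"]
19. n13.acc = -1  [terminal]
20. n10.sig = true  [true]
21. n14.tag = true  [S₀.tag == true]
22. n15.wid = 25  [25]
23. n16.depth = "xr"  [terminal]
24. n17.lim = -9  [terminal]
25. n15.hot = -2  [e.lim + C.wid - 18]
26. n18.idx = false  [S.tag == false]
27. n19.acc = 18  [terminal]
28. n20.acc = -5  [terminal]
29. n18.env = "kw"  ["kw"]
30. n18.off = -1  [c₁.acc * 2 + 9]
31. n14.depth = -5  [C.hot - 3]
32. n14.sig = "yn"  ["yn"]
33. n0.depth = 3  [S₁.depth * -1 - 2]
34. n0.sig = "wvzw"  [B.key ++ "w"]

3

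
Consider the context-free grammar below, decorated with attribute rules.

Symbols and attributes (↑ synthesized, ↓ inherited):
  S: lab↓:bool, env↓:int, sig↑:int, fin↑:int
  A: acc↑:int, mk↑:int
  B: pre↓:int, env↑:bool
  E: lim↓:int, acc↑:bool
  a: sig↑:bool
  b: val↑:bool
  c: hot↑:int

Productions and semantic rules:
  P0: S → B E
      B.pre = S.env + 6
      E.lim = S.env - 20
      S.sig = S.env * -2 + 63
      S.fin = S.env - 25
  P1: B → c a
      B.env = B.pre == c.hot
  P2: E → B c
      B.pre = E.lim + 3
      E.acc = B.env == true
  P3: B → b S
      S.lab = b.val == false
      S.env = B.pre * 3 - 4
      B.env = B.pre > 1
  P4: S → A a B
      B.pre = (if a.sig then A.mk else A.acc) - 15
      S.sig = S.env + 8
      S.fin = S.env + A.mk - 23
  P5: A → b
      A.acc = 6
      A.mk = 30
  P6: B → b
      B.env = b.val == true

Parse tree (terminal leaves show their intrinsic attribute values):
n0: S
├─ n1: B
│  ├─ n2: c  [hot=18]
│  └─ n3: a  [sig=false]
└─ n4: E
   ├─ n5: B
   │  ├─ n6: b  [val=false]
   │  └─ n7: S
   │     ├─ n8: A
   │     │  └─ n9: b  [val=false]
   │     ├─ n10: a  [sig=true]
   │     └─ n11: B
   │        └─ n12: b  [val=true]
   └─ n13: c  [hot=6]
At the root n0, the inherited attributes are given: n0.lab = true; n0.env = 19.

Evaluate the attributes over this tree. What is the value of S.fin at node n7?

9

1. n0.lab = true  [given at root]
2. n0.env = 19  [given at root]
3. n1.pre = 25  [S.env + 6]
4. n2.hot = 18  [terminal]
5. n3.sig = false  [terminal]
6. n1.env = false  [B.pre == c.hot]
7. n4.lim = -1  [S.env - 20]
8. n5.pre = 2  [E.lim + 3]
9. n6.val = false  [terminal]
10. n7.lab = true  [b.val == false]
11. n7.env = 2  [B.pre * 3 - 4]
12. n9.val = false  [terminal]
13. n8.acc = 6  [6]
14. n8.mk = 30  [30]
15. n10.sig = true  [terminal]
16. n11.pre = 15  [(if a.sig then A.mk else A.acc) - 15]
17. n12.val = true  [terminal]
18. n11.env = true  [b.val == true]
19. n7.sig = 10  [S.env + 8]
20. n7.fin = 9  [S.env + A.mk - 23]
21. n5.env = true  [B.pre > 1]
22. n13.hot = 6  [terminal]
23. n4.acc = true  [B.env == true]
24. n0.sig = 25  [S.env * -2 + 63]
25. n0.fin = -6  [S.env - 25]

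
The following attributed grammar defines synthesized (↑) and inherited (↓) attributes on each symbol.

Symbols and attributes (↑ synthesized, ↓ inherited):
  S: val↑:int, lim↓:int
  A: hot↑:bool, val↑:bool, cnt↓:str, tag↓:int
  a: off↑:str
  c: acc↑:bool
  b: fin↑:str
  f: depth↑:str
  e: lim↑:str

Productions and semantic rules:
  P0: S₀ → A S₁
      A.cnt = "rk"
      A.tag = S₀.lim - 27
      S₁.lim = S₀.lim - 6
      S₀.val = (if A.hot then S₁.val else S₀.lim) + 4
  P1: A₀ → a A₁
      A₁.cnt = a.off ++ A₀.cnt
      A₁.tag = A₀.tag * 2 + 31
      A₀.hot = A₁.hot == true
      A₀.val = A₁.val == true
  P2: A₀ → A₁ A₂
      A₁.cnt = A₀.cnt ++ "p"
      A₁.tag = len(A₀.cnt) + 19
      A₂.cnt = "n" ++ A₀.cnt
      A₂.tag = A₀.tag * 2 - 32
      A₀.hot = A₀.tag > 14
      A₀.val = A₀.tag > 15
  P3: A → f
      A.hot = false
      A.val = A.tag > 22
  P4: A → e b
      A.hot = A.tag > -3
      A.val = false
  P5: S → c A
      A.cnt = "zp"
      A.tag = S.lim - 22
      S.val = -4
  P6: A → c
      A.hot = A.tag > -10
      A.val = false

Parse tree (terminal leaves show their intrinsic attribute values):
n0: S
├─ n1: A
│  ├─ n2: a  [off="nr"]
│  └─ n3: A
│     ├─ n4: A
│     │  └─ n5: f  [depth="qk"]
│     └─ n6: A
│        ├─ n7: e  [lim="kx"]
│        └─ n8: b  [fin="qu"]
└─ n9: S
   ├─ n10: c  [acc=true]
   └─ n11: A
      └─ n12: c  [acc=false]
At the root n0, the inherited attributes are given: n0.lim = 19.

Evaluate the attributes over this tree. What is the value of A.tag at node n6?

1. n0.lim = 19  [given at root]
2. n1.cnt = "rk"  ["rk"]
3. n1.tag = -8  [S₀.lim - 27]
4. n2.off = "nr"  [terminal]
5. n3.cnt = "nrrk"  [a.off ++ A₀.cnt]
6. n3.tag = 15  [A₀.tag * 2 + 31]
7. n4.cnt = "nrrkp"  [A₀.cnt ++ "p"]
8. n4.tag = 23  [len(A₀.cnt) + 19]
9. n5.depth = "qk"  [terminal]
10. n4.hot = false  [false]
11. n4.val = true  [A.tag > 22]
12. n6.cnt = "nnrrk"  ["n" ++ A₀.cnt]
13. n6.tag = -2  [A₀.tag * 2 - 32]
14. n7.lim = "kx"  [terminal]
15. n8.fin = "qu"  [terminal]
16. n6.hot = true  [A.tag > -3]
17. n6.val = false  [false]
18. n3.hot = true  [A₀.tag > 14]
19. n3.val = false  [A₀.tag > 15]
20. n1.hot = true  [A₁.hot == true]
21. n1.val = false  [A₁.val == true]
22. n9.lim = 13  [S₀.lim - 6]
23. n10.acc = true  [terminal]
24. n11.cnt = "zp"  ["zp"]
25. n11.tag = -9  [S.lim - 22]
26. n12.acc = false  [terminal]
27. n11.hot = true  [A.tag > -10]
28. n11.val = false  [false]
29. n9.val = -4  [-4]
30. n0.val = 0  [(if A.hot then S₁.val else S₀.lim) + 4]

-2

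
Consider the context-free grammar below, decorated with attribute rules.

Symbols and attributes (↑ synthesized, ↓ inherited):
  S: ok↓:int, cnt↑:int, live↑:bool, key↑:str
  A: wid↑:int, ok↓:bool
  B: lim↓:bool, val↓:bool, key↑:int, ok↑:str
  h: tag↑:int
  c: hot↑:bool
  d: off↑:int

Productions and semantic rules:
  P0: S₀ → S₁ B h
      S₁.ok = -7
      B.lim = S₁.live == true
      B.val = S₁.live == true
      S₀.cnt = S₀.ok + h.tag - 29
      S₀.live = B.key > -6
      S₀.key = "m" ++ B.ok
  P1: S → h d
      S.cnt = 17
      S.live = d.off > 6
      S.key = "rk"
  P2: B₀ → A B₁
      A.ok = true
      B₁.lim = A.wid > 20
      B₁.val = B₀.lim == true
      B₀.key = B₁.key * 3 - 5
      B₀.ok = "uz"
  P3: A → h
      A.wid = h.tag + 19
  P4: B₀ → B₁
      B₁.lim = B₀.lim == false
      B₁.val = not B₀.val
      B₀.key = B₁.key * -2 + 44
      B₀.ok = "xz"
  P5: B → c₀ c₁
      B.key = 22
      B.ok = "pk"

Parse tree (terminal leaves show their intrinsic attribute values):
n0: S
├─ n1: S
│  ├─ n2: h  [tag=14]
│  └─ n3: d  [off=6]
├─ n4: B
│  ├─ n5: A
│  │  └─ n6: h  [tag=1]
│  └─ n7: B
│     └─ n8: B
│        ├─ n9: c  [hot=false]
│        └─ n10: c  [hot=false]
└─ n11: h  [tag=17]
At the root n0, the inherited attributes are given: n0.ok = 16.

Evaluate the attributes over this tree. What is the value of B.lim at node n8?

true

1. n0.ok = 16  [given at root]
2. n1.ok = -7  [-7]
3. n2.tag = 14  [terminal]
4. n3.off = 6  [terminal]
5. n1.cnt = 17  [17]
6. n1.live = false  [d.off > 6]
7. n1.key = "rk"  ["rk"]
8. n4.lim = false  [S₁.live == true]
9. n4.val = false  [S₁.live == true]
10. n5.ok = true  [true]
11. n6.tag = 1  [terminal]
12. n5.wid = 20  [h.tag + 19]
13. n7.lim = false  [A.wid > 20]
14. n7.val = false  [B₀.lim == true]
15. n8.lim = true  [B₀.lim == false]
16. n8.val = true  [not B₀.val]
17. n9.hot = false  [terminal]
18. n10.hot = false  [terminal]
19. n8.key = 22  [22]
20. n8.ok = "pk"  ["pk"]
21. n7.key = 0  [B₁.key * -2 + 44]
22. n7.ok = "xz"  ["xz"]
23. n4.key = -5  [B₁.key * 3 - 5]
24. n4.ok = "uz"  ["uz"]
25. n11.tag = 17  [terminal]
26. n0.cnt = 4  [S₀.ok + h.tag - 29]
27. n0.live = true  [B.key > -6]
28. n0.key = "muz"  ["m" ++ B.ok]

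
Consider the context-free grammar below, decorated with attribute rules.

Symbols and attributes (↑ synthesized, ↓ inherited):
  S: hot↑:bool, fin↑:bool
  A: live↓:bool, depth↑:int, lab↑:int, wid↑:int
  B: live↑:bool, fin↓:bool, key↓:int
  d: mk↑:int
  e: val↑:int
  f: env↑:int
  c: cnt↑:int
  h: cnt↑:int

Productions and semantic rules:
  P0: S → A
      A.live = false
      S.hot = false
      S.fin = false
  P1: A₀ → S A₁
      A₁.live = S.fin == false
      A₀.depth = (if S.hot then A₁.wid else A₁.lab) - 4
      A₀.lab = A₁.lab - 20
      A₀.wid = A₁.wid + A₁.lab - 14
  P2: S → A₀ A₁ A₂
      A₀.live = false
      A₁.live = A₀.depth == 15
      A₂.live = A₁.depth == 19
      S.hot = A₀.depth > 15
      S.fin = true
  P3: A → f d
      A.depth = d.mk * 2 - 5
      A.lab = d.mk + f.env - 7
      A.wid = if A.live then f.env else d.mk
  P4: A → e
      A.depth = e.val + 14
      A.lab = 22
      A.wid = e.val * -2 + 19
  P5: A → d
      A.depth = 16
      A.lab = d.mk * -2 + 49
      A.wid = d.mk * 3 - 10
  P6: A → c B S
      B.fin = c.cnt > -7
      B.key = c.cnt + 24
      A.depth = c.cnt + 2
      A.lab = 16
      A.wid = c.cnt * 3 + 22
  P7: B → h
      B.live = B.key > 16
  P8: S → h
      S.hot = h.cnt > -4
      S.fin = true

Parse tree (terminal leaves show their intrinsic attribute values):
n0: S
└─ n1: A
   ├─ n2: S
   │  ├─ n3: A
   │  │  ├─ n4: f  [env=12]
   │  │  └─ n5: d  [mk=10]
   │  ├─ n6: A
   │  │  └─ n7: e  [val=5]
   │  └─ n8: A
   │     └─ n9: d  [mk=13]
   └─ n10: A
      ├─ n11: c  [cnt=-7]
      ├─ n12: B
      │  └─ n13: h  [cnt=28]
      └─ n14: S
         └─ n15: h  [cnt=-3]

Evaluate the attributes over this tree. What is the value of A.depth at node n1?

12

1. n1.live = false  [false]
2. n3.live = false  [false]
3. n4.env = 12  [terminal]
4. n5.mk = 10  [terminal]
5. n3.depth = 15  [d.mk * 2 - 5]
6. n3.lab = 15  [d.mk + f.env - 7]
7. n3.wid = 10  [if A.live then f.env else d.mk]
8. n6.live = true  [A₀.depth == 15]
9. n7.val = 5  [terminal]
10. n6.depth = 19  [e.val + 14]
11. n6.lab = 22  [22]
12. n6.wid = 9  [e.val * -2 + 19]
13. n8.live = true  [A₁.depth == 19]
14. n9.mk = 13  [terminal]
15. n8.depth = 16  [16]
16. n8.lab = 23  [d.mk * -2 + 49]
17. n8.wid = 29  [d.mk * 3 - 10]
18. n2.hot = false  [A₀.depth > 15]
19. n2.fin = true  [true]
20. n10.live = false  [S.fin == false]
21. n11.cnt = -7  [terminal]
22. n12.fin = false  [c.cnt > -7]
23. n12.key = 17  [c.cnt + 24]
24. n13.cnt = 28  [terminal]
25. n12.live = true  [B.key > 16]
26. n15.cnt = -3  [terminal]
27. n14.hot = true  [h.cnt > -4]
28. n14.fin = true  [true]
29. n10.depth = -5  [c.cnt + 2]
30. n10.lab = 16  [16]
31. n10.wid = 1  [c.cnt * 3 + 22]
32. n1.depth = 12  [(if S.hot then A₁.wid else A₁.lab) - 4]
33. n1.lab = -4  [A₁.lab - 20]
34. n1.wid = 3  [A₁.wid + A₁.lab - 14]
35. n0.hot = false  [false]
36. n0.fin = false  [false]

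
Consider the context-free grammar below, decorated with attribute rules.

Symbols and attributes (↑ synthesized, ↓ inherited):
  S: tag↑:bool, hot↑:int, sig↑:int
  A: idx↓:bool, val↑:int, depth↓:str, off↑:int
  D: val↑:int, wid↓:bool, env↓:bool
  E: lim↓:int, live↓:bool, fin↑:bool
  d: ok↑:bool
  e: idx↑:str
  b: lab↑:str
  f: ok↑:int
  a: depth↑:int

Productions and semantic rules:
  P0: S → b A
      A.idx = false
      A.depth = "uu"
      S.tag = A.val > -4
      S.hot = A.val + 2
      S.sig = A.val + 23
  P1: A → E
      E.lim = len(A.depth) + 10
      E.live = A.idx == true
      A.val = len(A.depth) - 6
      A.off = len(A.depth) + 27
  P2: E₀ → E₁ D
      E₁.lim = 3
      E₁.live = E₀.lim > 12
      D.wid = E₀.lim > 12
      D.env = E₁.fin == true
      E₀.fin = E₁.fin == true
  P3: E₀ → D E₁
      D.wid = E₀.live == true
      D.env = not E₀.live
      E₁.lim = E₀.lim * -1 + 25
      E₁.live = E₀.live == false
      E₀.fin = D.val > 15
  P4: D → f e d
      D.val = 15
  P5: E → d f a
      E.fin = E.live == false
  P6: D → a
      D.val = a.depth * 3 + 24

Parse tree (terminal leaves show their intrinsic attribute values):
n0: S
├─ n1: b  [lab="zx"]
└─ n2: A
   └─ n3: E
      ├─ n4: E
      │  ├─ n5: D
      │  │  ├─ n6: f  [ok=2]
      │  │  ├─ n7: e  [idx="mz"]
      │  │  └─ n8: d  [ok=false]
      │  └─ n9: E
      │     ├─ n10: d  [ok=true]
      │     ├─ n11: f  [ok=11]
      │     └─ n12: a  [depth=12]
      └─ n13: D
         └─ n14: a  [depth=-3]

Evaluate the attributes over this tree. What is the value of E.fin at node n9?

false

1. n1.lab = "zx"  [terminal]
2. n2.idx = false  [false]
3. n2.depth = "uu"  ["uu"]
4. n3.lim = 12  [len(A.depth) + 10]
5. n3.live = false  [A.idx == true]
6. n4.lim = 3  [3]
7. n4.live = false  [E₀.lim > 12]
8. n5.wid = false  [E₀.live == true]
9. n5.env = true  [not E₀.live]
10. n6.ok = 2  [terminal]
11. n7.idx = "mz"  [terminal]
12. n8.ok = false  [terminal]
13. n5.val = 15  [15]
14. n9.lim = 22  [E₀.lim * -1 + 25]
15. n9.live = true  [E₀.live == false]
16. n10.ok = true  [terminal]
17. n11.ok = 11  [terminal]
18. n12.depth = 12  [terminal]
19. n9.fin = false  [E.live == false]
20. n4.fin = false  [D.val > 15]
21. n13.wid = false  [E₀.lim > 12]
22. n13.env = false  [E₁.fin == true]
23. n14.depth = -3  [terminal]
24. n13.val = 15  [a.depth * 3 + 24]
25. n3.fin = false  [E₁.fin == true]
26. n2.val = -4  [len(A.depth) - 6]
27. n2.off = 29  [len(A.depth) + 27]
28. n0.tag = false  [A.val > -4]
29. n0.hot = -2  [A.val + 2]
30. n0.sig = 19  [A.val + 23]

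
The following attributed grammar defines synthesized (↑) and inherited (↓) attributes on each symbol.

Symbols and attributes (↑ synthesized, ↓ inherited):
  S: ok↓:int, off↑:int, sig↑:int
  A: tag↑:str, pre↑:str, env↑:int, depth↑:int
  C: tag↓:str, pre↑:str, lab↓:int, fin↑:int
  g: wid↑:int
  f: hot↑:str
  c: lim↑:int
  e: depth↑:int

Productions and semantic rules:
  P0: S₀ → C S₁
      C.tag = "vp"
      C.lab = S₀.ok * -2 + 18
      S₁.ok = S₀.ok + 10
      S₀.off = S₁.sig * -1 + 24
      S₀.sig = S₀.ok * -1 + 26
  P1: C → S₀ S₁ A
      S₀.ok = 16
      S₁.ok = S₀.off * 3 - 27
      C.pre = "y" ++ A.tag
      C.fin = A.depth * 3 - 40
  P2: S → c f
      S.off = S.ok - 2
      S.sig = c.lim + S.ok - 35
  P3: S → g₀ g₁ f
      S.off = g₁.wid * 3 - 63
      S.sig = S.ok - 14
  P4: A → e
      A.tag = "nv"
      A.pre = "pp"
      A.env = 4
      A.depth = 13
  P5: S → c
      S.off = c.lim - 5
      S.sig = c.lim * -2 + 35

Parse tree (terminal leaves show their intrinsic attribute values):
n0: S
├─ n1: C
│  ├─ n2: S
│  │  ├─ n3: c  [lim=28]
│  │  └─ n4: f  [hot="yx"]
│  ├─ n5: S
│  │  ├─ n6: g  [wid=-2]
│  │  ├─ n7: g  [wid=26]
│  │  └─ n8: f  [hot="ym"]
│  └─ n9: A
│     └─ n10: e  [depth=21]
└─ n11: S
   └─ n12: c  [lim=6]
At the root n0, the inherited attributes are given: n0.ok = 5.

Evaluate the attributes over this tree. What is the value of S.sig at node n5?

1

1. n0.ok = 5  [given at root]
2. n1.tag = "vp"  ["vp"]
3. n1.lab = 8  [S₀.ok * -2 + 18]
4. n2.ok = 16  [16]
5. n3.lim = 28  [terminal]
6. n4.hot = "yx"  [terminal]
7. n2.off = 14  [S.ok - 2]
8. n2.sig = 9  [c.lim + S.ok - 35]
9. n5.ok = 15  [S₀.off * 3 - 27]
10. n6.wid = -2  [terminal]
11. n7.wid = 26  [terminal]
12. n8.hot = "ym"  [terminal]
13. n5.off = 15  [g₁.wid * 3 - 63]
14. n5.sig = 1  [S.ok - 14]
15. n10.depth = 21  [terminal]
16. n9.tag = "nv"  ["nv"]
17. n9.pre = "pp"  ["pp"]
18. n9.env = 4  [4]
19. n9.depth = 13  [13]
20. n1.pre = "ynv"  ["y" ++ A.tag]
21. n1.fin = -1  [A.depth * 3 - 40]
22. n11.ok = 15  [S₀.ok + 10]
23. n12.lim = 6  [terminal]
24. n11.off = 1  [c.lim - 5]
25. n11.sig = 23  [c.lim * -2 + 35]
26. n0.off = 1  [S₁.sig * -1 + 24]
27. n0.sig = 21  [S₀.ok * -1 + 26]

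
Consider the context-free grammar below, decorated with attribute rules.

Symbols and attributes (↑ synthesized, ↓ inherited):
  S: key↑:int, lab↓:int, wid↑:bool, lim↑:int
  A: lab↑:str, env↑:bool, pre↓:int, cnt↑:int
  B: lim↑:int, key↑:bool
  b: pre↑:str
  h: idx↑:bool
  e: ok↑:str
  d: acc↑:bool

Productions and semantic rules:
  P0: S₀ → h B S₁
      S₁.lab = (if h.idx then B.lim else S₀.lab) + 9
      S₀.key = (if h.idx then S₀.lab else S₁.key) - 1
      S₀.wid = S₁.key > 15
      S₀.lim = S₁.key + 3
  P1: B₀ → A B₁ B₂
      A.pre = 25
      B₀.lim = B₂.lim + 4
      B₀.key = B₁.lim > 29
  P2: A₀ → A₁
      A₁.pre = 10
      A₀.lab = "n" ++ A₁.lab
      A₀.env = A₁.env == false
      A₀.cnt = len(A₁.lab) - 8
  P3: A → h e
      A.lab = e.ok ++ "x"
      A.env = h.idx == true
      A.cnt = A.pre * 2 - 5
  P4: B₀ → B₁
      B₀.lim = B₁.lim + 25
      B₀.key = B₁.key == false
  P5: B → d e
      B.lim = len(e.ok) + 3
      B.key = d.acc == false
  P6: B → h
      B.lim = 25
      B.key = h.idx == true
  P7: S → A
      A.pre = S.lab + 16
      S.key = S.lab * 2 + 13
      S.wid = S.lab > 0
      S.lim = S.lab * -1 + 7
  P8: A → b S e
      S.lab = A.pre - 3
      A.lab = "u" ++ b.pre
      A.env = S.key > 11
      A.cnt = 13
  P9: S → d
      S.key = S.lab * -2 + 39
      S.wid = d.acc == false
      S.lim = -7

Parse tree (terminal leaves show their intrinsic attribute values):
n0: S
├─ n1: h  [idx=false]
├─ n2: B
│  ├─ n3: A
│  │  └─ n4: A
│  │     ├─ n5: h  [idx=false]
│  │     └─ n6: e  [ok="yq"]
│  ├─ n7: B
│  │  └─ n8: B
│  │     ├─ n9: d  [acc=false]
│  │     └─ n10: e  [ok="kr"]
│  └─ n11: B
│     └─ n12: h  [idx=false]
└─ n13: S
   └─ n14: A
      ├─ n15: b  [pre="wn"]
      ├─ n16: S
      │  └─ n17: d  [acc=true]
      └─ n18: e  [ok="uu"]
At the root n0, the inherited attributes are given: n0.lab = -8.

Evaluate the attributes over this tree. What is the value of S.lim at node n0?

18

1. n0.lab = -8  [given at root]
2. n1.idx = false  [terminal]
3. n3.pre = 25  [25]
4. n4.pre = 10  [10]
5. n5.idx = false  [terminal]
6. n6.ok = "yq"  [terminal]
7. n4.lab = "yqx"  [e.ok ++ "x"]
8. n4.env = false  [h.idx == true]
9. n4.cnt = 15  [A.pre * 2 - 5]
10. n3.lab = "nyqx"  ["n" ++ A₁.lab]
11. n3.env = true  [A₁.env == false]
12. n3.cnt = -5  [len(A₁.lab) - 8]
13. n9.acc = false  [terminal]
14. n10.ok = "kr"  [terminal]
15. n8.lim = 5  [len(e.ok) + 3]
16. n8.key = true  [d.acc == false]
17. n7.lim = 30  [B₁.lim + 25]
18. n7.key = false  [B₁.key == false]
19. n12.idx = false  [terminal]
20. n11.lim = 25  [25]
21. n11.key = false  [h.idx == true]
22. n2.lim = 29  [B₂.lim + 4]
23. n2.key = true  [B₁.lim > 29]
24. n13.lab = 1  [(if h.idx then B.lim else S₀.lab) + 9]
25. n14.pre = 17  [S.lab + 16]
26. n15.pre = "wn"  [terminal]
27. n16.lab = 14  [A.pre - 3]
28. n17.acc = true  [terminal]
29. n16.key = 11  [S.lab * -2 + 39]
30. n16.wid = false  [d.acc == false]
31. n16.lim = -7  [-7]
32. n18.ok = "uu"  [terminal]
33. n14.lab = "uwn"  ["u" ++ b.pre]
34. n14.env = false  [S.key > 11]
35. n14.cnt = 13  [13]
36. n13.key = 15  [S.lab * 2 + 13]
37. n13.wid = true  [S.lab > 0]
38. n13.lim = 6  [S.lab * -1 + 7]
39. n0.key = 14  [(if h.idx then S₀.lab else S₁.key) - 1]
40. n0.wid = false  [S₁.key > 15]
41. n0.lim = 18  [S₁.key + 3]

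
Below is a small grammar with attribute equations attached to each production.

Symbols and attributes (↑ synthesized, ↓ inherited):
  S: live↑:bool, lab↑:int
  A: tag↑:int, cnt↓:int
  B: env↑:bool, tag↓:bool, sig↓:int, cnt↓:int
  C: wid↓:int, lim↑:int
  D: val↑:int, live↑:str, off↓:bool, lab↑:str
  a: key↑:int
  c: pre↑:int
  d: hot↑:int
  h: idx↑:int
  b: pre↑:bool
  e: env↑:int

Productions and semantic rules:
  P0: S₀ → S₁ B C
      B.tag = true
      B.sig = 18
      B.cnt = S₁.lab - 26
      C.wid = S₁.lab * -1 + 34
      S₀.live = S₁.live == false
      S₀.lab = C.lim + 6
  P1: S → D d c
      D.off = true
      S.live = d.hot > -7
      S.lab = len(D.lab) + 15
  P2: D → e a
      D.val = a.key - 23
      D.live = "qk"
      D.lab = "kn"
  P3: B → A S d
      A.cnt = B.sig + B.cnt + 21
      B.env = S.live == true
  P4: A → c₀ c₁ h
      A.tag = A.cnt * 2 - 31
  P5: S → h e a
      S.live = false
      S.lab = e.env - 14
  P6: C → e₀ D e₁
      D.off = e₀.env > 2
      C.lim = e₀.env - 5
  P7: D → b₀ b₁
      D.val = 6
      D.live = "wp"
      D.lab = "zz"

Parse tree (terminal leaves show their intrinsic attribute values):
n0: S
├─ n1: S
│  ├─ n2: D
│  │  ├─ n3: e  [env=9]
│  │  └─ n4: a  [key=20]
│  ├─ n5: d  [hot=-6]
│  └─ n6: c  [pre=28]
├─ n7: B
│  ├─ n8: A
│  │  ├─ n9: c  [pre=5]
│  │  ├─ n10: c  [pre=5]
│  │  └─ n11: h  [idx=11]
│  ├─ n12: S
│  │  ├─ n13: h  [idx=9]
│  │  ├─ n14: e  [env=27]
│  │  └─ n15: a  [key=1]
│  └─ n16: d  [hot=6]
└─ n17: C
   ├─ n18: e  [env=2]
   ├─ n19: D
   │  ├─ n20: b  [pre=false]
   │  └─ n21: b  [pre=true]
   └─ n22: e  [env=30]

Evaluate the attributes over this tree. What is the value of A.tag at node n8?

29

1. n2.off = true  [true]
2. n3.env = 9  [terminal]
3. n4.key = 20  [terminal]
4. n2.val = -3  [a.key - 23]
5. n2.live = "qk"  ["qk"]
6. n2.lab = "kn"  ["kn"]
7. n5.hot = -6  [terminal]
8. n6.pre = 28  [terminal]
9. n1.live = true  [d.hot > -7]
10. n1.lab = 17  [len(D.lab) + 15]
11. n7.tag = true  [true]
12. n7.sig = 18  [18]
13. n7.cnt = -9  [S₁.lab - 26]
14. n8.cnt = 30  [B.sig + B.cnt + 21]
15. n9.pre = 5  [terminal]
16. n10.pre = 5  [terminal]
17. n11.idx = 11  [terminal]
18. n8.tag = 29  [A.cnt * 2 - 31]
19. n13.idx = 9  [terminal]
20. n14.env = 27  [terminal]
21. n15.key = 1  [terminal]
22. n12.live = false  [false]
23. n12.lab = 13  [e.env - 14]
24. n16.hot = 6  [terminal]
25. n7.env = false  [S.live == true]
26. n17.wid = 17  [S₁.lab * -1 + 34]
27. n18.env = 2  [terminal]
28. n19.off = false  [e₀.env > 2]
29. n20.pre = false  [terminal]
30. n21.pre = true  [terminal]
31. n19.val = 6  [6]
32. n19.live = "wp"  ["wp"]
33. n19.lab = "zz"  ["zz"]
34. n22.env = 30  [terminal]
35. n17.lim = -3  [e₀.env - 5]
36. n0.live = false  [S₁.live == false]
37. n0.lab = 3  [C.lim + 6]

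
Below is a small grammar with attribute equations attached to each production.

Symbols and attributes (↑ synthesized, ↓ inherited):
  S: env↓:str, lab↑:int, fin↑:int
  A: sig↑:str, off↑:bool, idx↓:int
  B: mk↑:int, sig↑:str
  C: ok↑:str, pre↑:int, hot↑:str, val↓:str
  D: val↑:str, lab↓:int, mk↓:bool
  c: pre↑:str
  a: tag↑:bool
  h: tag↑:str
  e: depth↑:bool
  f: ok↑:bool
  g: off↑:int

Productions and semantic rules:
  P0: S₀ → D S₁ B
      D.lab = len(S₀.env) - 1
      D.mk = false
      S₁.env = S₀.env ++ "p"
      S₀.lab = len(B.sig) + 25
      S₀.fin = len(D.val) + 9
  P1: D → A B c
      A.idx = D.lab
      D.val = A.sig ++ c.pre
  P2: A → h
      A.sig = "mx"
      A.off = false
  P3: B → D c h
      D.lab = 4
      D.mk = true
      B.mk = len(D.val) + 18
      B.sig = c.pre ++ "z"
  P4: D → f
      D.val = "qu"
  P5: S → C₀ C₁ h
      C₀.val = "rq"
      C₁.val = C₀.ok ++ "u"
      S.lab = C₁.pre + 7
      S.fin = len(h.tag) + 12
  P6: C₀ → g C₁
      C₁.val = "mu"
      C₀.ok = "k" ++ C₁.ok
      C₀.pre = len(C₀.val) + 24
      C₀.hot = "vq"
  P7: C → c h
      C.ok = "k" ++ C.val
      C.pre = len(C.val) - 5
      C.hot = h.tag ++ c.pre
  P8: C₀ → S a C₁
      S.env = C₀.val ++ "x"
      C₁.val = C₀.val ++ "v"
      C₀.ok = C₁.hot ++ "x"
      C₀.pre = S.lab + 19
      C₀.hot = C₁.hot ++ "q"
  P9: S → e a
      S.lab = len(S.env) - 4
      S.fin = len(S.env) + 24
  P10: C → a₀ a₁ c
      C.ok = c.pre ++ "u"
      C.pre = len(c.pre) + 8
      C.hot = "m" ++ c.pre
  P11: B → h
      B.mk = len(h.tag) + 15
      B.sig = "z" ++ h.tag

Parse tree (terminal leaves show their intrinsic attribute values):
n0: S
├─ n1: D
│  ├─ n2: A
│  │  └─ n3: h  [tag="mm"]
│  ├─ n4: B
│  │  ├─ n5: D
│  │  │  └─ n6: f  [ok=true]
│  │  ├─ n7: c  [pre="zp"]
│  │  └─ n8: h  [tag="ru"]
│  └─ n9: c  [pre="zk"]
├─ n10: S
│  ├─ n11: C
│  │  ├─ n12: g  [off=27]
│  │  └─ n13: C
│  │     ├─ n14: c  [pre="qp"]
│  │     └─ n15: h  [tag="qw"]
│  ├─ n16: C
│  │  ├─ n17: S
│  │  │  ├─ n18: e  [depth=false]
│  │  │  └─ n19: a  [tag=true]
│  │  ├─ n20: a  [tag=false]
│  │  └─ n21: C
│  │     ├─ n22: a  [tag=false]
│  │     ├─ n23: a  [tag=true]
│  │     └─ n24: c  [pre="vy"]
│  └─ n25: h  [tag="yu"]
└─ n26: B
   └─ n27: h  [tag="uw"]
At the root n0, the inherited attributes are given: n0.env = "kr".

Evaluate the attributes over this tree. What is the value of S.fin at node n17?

30

1. n0.env = "kr"  [given at root]
2. n1.lab = 1  [len(S₀.env) - 1]
3. n1.mk = false  [false]
4. n2.idx = 1  [D.lab]
5. n3.tag = "mm"  [terminal]
6. n2.sig = "mx"  ["mx"]
7. n2.off = false  [false]
8. n5.lab = 4  [4]
9. n5.mk = true  [true]
10. n6.ok = true  [terminal]
11. n5.val = "qu"  ["qu"]
12. n7.pre = "zp"  [terminal]
13. n8.tag = "ru"  [terminal]
14. n4.mk = 20  [len(D.val) + 18]
15. n4.sig = "zpz"  [c.pre ++ "z"]
16. n9.pre = "zk"  [terminal]
17. n1.val = "mxzk"  [A.sig ++ c.pre]
18. n10.env = "krp"  [S₀.env ++ "p"]
19. n11.val = "rq"  ["rq"]
20. n12.off = 27  [terminal]
21. n13.val = "mu"  ["mu"]
22. n14.pre = "qp"  [terminal]
23. n15.tag = "qw"  [terminal]
24. n13.ok = "kmu"  ["k" ++ C.val]
25. n13.pre = -3  [len(C.val) - 5]
26. n13.hot = "qwqp"  [h.tag ++ c.pre]
27. n11.ok = "kkmu"  ["k" ++ C₁.ok]
28. n11.pre = 26  [len(C₀.val) + 24]
29. n11.hot = "vq"  ["vq"]
30. n16.val = "kkmuu"  [C₀.ok ++ "u"]
31. n17.env = "kkmuux"  [C₀.val ++ "x"]
32. n18.depth = false  [terminal]
33. n19.tag = true  [terminal]
34. n17.lab = 2  [len(S.env) - 4]
35. n17.fin = 30  [len(S.env) + 24]
36. n20.tag = false  [terminal]
37. n21.val = "kkmuuv"  [C₀.val ++ "v"]
38. n22.tag = false  [terminal]
39. n23.tag = true  [terminal]
40. n24.pre = "vy"  [terminal]
41. n21.ok = "vyu"  [c.pre ++ "u"]
42. n21.pre = 10  [len(c.pre) + 8]
43. n21.hot = "mvy"  ["m" ++ c.pre]
44. n16.ok = "mvyx"  [C₁.hot ++ "x"]
45. n16.pre = 21  [S.lab + 19]
46. n16.hot = "mvyq"  [C₁.hot ++ "q"]
47. n25.tag = "yu"  [terminal]
48. n10.lab = 28  [C₁.pre + 7]
49. n10.fin = 14  [len(h.tag) + 12]
50. n27.tag = "uw"  [terminal]
51. n26.mk = 17  [len(h.tag) + 15]
52. n26.sig = "zuw"  ["z" ++ h.tag]
53. n0.lab = 28  [len(B.sig) + 25]
54. n0.fin = 13  [len(D.val) + 9]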